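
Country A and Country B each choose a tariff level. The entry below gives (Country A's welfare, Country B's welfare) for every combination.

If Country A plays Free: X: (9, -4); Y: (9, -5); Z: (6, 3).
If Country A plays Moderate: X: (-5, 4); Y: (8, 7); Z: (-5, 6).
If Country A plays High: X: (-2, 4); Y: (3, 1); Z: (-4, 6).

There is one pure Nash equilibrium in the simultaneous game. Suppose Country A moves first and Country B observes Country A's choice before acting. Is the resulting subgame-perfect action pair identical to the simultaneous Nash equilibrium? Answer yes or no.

Country B best-responds to each possible Country A move:
- Free: Country B compares -4, -5, 3 and picks Z; Country A would get 6.
- Moderate: Country B compares 4, 7, 6 and picks Y; Country A would get 8.
- High: Country B compares 4, 1, 6 and picks Z; Country A would get -4.
Maximizing over 6, 8, -4, Country A chooses Moderate. Subgame-perfect outcome: (Moderate, Y) with payoffs (8, 7).
For the simultaneous game, intersect best replies.
Country A's best replies: X→Free; Y→Free; Z→Free.
Country B's best replies: Free→Z; Moderate→Y; High→Z.
Only (Free, Z) has each player best-responding; Nash payoffs (6, 3).
Sequential outcome (Moderate, Y) differs from the Nash profile (Free, Z).

no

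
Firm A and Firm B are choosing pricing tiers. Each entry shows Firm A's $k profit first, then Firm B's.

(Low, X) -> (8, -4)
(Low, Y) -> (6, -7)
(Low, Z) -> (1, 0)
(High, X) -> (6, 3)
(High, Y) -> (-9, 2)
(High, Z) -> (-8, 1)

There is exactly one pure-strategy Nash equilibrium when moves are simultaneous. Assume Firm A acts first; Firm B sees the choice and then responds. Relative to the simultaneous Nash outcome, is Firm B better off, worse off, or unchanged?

Firm B best-responds to each possible Firm A move:
- Low: Firm B compares -4, -7, 0 and picks Z; Firm A would get 1.
- High: Firm B compares 3, 2, 1 and picks X; Firm A would get 6.
Among 1, 6, the best is 6 at High. Subgame-perfect outcome: (High, X) with payoffs (6, 3).
For the simultaneous game, intersect best replies.
Firm A's best replies: X→Low; Y→Low; Z→Low.
Firm B's best replies: Low→Z; High→X.
The unique mutual best reply is (Low, Z), giving (1, 0).
Firm B earns 3 sequentially versus 0 at the Nash outcome: better off.

better off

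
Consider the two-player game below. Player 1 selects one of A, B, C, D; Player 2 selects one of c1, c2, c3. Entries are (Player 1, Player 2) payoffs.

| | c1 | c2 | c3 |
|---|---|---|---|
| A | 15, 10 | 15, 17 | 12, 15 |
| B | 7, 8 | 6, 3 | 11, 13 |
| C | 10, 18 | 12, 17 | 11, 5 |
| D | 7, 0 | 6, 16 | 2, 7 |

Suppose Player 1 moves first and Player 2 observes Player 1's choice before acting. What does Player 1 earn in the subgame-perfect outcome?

15

Backward induction with Player 1 moving first.
- A → Player 2 plays c2 (best of 10, 17, 15); Player 1 gets 15.
- B → Player 2 plays c3 (best of 8, 3, 13); Player 1 gets 11.
- C → Player 2 plays c1 (best of 18, 17, 5); Player 1 gets 10.
- D → Player 2 plays c2 (best of 0, 16, 7); Player 1 gets 6.
Among 15, 11, 10, 6, the best is 15 at A. Subgame-perfect outcome: (A, c2) with payoffs (15, 17).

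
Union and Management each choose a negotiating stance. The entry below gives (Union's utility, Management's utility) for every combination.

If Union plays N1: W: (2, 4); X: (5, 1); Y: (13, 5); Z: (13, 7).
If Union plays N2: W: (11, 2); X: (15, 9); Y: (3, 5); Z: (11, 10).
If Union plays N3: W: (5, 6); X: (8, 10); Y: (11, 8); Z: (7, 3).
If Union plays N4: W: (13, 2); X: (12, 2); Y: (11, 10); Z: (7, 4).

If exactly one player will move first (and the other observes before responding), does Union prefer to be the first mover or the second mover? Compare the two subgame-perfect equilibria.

If Union leads: Management's best replies are N1→Z, N2→Z, N3→X, N4→Y; Union's induced payoffs 13, 11, 8, 11; outcome (N1, Z), payoffs (13, 7).
If Management leads: Union's best replies are W→N4, X→N2, Y→N1, Z→N1; Management's induced payoffs 2, 9, 5, 7; outcome (N2, X), payoffs (15, 9).
Union gets 13 moving first and 15 moving second, so Union prefers to move second.

second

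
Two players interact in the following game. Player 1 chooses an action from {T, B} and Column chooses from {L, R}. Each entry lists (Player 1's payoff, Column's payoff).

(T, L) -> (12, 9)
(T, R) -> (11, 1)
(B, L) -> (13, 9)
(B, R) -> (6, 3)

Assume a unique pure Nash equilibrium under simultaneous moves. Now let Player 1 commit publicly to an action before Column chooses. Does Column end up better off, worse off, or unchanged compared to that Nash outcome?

Backward induction with Player 1 moving first.
- T: Column compares 9, 1 and picks L; Player 1 would get 12.
- B: Column compares 9, 3 and picks L; Player 1 would get 13.
Among 12, 13, the best is 13 at B. Subgame-perfect outcome: (B, L) with payoffs (13, 9).
Now find the simultaneous Nash equilibrium.
Player 1's best replies: L→B; R→T.
Column's best replies: T→L; B→L.
Only (B, L) has each player best-responding; Nash payoffs (13, 9).
Column earns 9 sequentially versus 9 at the Nash outcome: unchanged.

unchanged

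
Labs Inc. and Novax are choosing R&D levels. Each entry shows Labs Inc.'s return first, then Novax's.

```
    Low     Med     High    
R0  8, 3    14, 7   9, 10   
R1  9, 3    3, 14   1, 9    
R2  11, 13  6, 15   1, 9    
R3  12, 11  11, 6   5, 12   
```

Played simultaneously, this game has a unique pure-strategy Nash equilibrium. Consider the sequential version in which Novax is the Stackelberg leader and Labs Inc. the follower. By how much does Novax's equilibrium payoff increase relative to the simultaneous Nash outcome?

1

Solve by backward induction (Novax leads).
- Low → Labs Inc. plays R3 (best of 8, 9, 11, 12); Novax gets 11.
- Med → Labs Inc. plays R0 (best of 14, 3, 6, 11); Novax gets 7.
- High → Labs Inc. plays R0 (best of 9, 1, 1, 5); Novax gets 10.
Maximizing over 11, 7, 10, Novax chooses Low. Subgame-perfect outcome: (R3, Low) with payoffs (12, 11).
For the simultaneous game, intersect best replies.
Labs Inc.'s best replies: Low→R3; Med→R0; High→R0.
Novax's best replies: R0→High; R1→Med; R2→Med; R3→High.
The unique mutual best reply is (R0, High), giving (9, 10).
Novax's commitment gain: 11 − 10 = 1.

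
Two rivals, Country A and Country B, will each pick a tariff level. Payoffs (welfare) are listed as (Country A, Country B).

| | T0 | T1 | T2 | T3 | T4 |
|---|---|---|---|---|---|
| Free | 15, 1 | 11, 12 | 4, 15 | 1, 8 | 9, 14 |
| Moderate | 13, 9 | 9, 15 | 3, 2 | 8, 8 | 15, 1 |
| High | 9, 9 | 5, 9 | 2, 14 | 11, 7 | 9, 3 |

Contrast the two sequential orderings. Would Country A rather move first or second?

first

If Country A leads: Country B's best replies are Free→T2, Moderate→T1, High→T2; Country A's induced payoffs 4, 9, 2; outcome (Moderate, T1), payoffs (9, 15).
If Country B leads: Country A's best replies are T0→Free, T1→Free, T2→Free, T3→High, T4→Moderate; Country B's induced payoffs 1, 12, 15, 7, 1; outcome (Free, T2), payoffs (4, 15).
Country A gets 9 moving first and 4 moving second, so Country A prefers to move first.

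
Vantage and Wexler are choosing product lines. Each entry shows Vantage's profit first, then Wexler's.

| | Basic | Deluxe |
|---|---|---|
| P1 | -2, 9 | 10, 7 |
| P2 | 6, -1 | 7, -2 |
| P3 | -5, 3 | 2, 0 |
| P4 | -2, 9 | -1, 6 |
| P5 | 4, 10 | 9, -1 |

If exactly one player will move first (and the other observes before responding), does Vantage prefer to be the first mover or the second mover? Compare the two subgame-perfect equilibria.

second

If Vantage leads: Wexler's best replies are P1→Basic, P2→Basic, P3→Basic, P4→Basic, P5→Basic; Vantage's induced payoffs -2, 6, -5, -2, 4; outcome (P2, Basic), payoffs (6, -1).
If Wexler leads: Vantage's best replies are Basic→P2, Deluxe→P1; Wexler's induced payoffs -1, 7; outcome (P1, Deluxe), payoffs (10, 7).
Vantage gets 6 moving first and 10 moving second, so Vantage prefers to move second.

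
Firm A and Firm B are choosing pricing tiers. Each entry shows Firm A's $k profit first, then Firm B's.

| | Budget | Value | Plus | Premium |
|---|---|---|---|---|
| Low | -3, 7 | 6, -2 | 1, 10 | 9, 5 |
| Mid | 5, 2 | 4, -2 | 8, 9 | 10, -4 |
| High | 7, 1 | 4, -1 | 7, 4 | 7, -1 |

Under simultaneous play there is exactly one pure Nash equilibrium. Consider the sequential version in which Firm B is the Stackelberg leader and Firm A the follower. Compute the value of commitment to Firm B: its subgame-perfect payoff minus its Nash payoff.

Work backward from Firm A's decision.
- Budget: Firm A compares -3, 5, 7 and picks High; Firm B would get 1.
- Value: Firm A compares 6, 4, 4 and picks Low; Firm B would get -2.
- Plus: Firm A compares 1, 8, 7 and picks Mid; Firm B would get 9.
- Premium: Firm A compares 9, 10, 7 and picks Mid; Firm B would get -4.
Among 1, -2, 9, -4, the best is 9 at Plus. Subgame-perfect outcome: (Mid, Plus) with payoffs (8, 9).
Under simultaneous play:
Firm A's best replies: Budget→High; Value→Low; Plus→Mid; Premium→Mid.
Firm B's best replies: Low→Plus; Mid→Plus; High→Plus.
Only (Mid, Plus) has each player best-responding; Nash payoffs (8, 9).
Firm B's commitment gain: 9 − 9 = 0.

0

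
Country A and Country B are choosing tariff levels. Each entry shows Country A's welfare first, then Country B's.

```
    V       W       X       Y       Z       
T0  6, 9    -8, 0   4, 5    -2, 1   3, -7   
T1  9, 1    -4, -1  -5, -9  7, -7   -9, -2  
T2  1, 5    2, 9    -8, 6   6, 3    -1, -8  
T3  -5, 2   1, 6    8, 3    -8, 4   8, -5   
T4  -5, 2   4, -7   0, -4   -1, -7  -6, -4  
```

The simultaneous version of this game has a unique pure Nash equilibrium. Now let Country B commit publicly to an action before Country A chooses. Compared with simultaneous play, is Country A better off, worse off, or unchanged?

Backward induction with Country B moving first.
- V → Country A plays T1 (best of 6, 9, 1, -5, -5); Country B gets 1.
- W → Country A plays T4 (best of -8, -4, 2, 1, 4); Country B gets -7.
- X → Country A plays T3 (best of 4, -5, -8, 8, 0); Country B gets 3.
- Y → Country A plays T1 (best of -2, 7, 6, -8, -1); Country B gets -7.
- Z → Country A plays T3 (best of 3, -9, -1, 8, -6); Country B gets -5.
Among 1, -7, 3, -7, -5, the best is 3 at X. Subgame-perfect outcome: (T3, X) with payoffs (8, 3).
Now find the simultaneous Nash equilibrium.
Country A's best replies: V→T1; W→T4; X→T3; Y→T1; Z→T3.
Country B's best replies: T0→V; T1→V; T2→W; T3→W; T4→V.
Only (T1, V) has each player best-responding; Nash payoffs (9, 1).
Country A earns 8 sequentially versus 9 at the Nash outcome: worse off.

worse off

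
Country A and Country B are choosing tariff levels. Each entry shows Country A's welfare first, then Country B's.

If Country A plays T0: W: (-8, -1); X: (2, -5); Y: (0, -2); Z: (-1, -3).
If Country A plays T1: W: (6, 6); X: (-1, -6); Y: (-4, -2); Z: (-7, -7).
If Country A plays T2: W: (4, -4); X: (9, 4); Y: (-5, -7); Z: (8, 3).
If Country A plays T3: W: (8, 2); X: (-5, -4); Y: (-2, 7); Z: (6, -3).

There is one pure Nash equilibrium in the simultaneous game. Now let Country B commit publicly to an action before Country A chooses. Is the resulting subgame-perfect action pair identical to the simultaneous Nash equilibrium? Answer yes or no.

Backward induction with Country B moving first.
- W → Country A plays T3 (best of -8, 6, 4, 8); Country B gets 2.
- X → Country A plays T2 (best of 2, -1, 9, -5); Country B gets 4.
- Y → Country A plays T0 (best of 0, -4, -5, -2); Country B gets -2.
- Z → Country A plays T2 (best of -1, -7, 8, 6); Country B gets 3.
Maximizing over 2, 4, -2, 3, Country B chooses X. Subgame-perfect outcome: (T2, X) with payoffs (9, 4).
Under simultaneous play:
Country A's best replies: W→T3; X→T2; Y→T0; Z→T2.
Country B's best replies: T0→W; T1→W; T2→X; T3→Y.
Only (T2, X) has each player best-responding; Nash payoffs (9, 4).
Sequential outcome (T2, X) coincides with the Nash profile (T2, X).

yes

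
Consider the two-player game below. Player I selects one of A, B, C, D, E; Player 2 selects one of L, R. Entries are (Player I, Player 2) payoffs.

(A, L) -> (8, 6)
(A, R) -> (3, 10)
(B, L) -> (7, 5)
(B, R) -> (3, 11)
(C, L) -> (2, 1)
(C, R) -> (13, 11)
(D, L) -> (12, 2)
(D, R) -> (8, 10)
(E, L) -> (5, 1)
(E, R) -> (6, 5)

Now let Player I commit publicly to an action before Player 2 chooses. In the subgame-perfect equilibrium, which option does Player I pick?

C

Work backward from Player 2's decision.
- A: Player 2 compares 6, 10 and picks R; Player I would get 3.
- B: Player 2 compares 5, 11 and picks R; Player I would get 3.
- C: Player 2 compares 1, 11 and picks R; Player I would get 13.
- D: Player 2 compares 2, 10 and picks R; Player I would get 8.
- E: Player 2 compares 1, 5 and picks R; Player I would get 6.
Player I's induced payoffs are 3, 3, 13, 8, 6, so Player I commits to C. Subgame-perfect outcome: (C, R) with payoffs (13, 11).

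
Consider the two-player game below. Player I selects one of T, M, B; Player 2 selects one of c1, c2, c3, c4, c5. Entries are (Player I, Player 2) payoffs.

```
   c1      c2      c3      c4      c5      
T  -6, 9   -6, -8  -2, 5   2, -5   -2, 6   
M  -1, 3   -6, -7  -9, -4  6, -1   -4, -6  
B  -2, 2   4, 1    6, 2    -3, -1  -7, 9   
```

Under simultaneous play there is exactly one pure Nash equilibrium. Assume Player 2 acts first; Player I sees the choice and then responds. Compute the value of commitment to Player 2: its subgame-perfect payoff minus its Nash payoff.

3

Solve by backward induction (Player 2 leads).
- c1: Player I compares -6, -1, -2 and picks M; Player 2 would get 3.
- c2: Player I compares -6, -6, 4 and picks B; Player 2 would get 1.
- c3: Player I compares -2, -9, 6 and picks B; Player 2 would get 2.
- c4: Player I compares 2, 6, -3 and picks M; Player 2 would get -1.
- c5: Player I compares -2, -4, -7 and picks T; Player 2 would get 6.
Player 2's induced payoffs are 3, 1, 2, -1, 6, so Player 2 commits to c5. Subgame-perfect outcome: (T, c5) with payoffs (-2, 6).
Now find the simultaneous Nash equilibrium.
Player I's best replies: c1→M; c2→B; c3→B; c4→M; c5→T.
Player 2's best replies: T→c1; M→c1; B→c5.
Only (M, c1) has each player best-responding; Nash payoffs (-1, 3).
Player 2's commitment gain: 6 − 3 = 3.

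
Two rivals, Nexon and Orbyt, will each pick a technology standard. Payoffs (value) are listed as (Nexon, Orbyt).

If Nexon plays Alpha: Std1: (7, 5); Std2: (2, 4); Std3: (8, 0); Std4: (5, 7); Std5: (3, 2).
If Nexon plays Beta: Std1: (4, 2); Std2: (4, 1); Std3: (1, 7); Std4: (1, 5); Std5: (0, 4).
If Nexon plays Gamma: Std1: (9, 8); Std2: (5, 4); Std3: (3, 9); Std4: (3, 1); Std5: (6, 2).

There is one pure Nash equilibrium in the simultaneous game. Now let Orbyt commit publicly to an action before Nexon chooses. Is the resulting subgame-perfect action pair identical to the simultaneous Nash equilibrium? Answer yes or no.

Work backward from Nexon's decision.
- Std1 → Nexon plays Gamma (best of 7, 4, 9); Orbyt gets 8.
- Std2 → Nexon plays Gamma (best of 2, 4, 5); Orbyt gets 4.
- Std3 → Nexon plays Alpha (best of 8, 1, 3); Orbyt gets 0.
- Std4 → Nexon plays Alpha (best of 5, 1, 3); Orbyt gets 7.
- Std5 → Nexon plays Gamma (best of 3, 0, 6); Orbyt gets 2.
Among 8, 4, 0, 7, 2, the best is 8 at Std1. Subgame-perfect outcome: (Gamma, Std1) with payoffs (9, 8).
For the simultaneous game, intersect best replies.
Nexon's best replies: Std1→Gamma; Std2→Gamma; Std3→Alpha; Std4→Alpha; Std5→Gamma.
Orbyt's best replies: Alpha→Std4; Beta→Std3; Gamma→Std3.
Only (Alpha, Std4) has each player best-responding; Nash payoffs (5, 7).
Sequential outcome (Gamma, Std1) differs from the Nash profile (Alpha, Std4).

no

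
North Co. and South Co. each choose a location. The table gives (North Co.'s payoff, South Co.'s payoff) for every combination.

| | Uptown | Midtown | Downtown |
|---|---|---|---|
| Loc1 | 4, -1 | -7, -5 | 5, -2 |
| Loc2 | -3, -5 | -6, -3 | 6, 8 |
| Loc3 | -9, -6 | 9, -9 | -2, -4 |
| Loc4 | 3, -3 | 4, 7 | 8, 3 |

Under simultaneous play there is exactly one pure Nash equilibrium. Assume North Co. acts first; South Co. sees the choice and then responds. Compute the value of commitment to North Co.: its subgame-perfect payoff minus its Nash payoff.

2

South Co. best-responds to each possible North Co. move:
- Loc1: BR = Uptown, leader payoff 4.
- Loc2: BR = Downtown, leader payoff 6.
- Loc3: BR = Downtown, leader payoff -2.
- Loc4: BR = Midtown, leader payoff 4.
Maximizing over 4, 6, -2, 4, North Co. chooses Loc2. Subgame-perfect outcome: (Loc2, Downtown) with payoffs (6, 8).
Now find the simultaneous Nash equilibrium.
North Co.'s best replies: Uptown→Loc1; Midtown→Loc3; Downtown→Loc4.
South Co.'s best replies: Loc1→Uptown; Loc2→Downtown; Loc3→Downtown; Loc4→Midtown.
The unique mutual best reply is (Loc1, Uptown), giving (4, -1).
North Co.'s commitment gain: 6 − 4 = 2.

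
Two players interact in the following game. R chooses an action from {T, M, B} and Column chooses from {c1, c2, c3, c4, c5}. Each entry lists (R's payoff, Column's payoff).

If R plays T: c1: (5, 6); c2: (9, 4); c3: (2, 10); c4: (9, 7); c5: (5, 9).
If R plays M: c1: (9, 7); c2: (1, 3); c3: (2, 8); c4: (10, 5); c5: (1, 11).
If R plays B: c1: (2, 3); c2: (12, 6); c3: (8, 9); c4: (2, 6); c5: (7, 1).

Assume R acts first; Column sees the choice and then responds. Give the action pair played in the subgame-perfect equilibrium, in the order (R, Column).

(B, c3)

Backward induction with R moving first.
- T → Column plays c3 (best of 6, 4, 10, 7, 9); R gets 2.
- M → Column plays c5 (best of 7, 3, 8, 5, 11); R gets 1.
- B → Column plays c3 (best of 3, 6, 9, 6, 1); R gets 8.
R's induced payoffs are 2, 1, 8, so R commits to B. Subgame-perfect outcome: (B, c3) with payoffs (8, 9).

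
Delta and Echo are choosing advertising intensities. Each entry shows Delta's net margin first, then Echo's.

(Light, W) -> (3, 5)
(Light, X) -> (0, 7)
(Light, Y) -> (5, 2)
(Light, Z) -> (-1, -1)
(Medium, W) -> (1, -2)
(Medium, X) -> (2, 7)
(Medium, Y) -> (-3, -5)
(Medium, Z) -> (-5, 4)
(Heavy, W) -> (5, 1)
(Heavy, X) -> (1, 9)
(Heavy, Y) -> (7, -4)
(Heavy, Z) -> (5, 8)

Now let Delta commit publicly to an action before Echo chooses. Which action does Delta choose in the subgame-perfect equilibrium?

Solve by backward induction (Delta leads).
- Light: BR = X, leader payoff 0.
- Medium: BR = X, leader payoff 2.
- Heavy: BR = X, leader payoff 1.
Among 0, 2, 1, the best is 2 at Medium. Subgame-perfect outcome: (Medium, X) with payoffs (2, 7).

Medium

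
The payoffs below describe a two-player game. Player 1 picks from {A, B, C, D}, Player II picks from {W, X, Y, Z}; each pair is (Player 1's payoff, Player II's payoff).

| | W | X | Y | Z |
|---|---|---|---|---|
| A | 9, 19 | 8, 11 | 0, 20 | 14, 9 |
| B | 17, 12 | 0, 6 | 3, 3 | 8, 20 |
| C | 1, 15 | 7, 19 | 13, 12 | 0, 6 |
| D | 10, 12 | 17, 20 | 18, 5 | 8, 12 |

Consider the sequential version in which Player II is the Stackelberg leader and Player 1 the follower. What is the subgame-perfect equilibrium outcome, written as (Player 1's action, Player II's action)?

(D, X)

Solve by backward induction (Player II leads).
- W: Player 1 compares 9, 17, 1, 10 and picks B; Player II would get 12.
- X: Player 1 compares 8, 0, 7, 17 and picks D; Player II would get 20.
- Y: Player 1 compares 0, 3, 13, 18 and picks D; Player II would get 5.
- Z: Player 1 compares 14, 8, 0, 8 and picks A; Player II would get 9.
Player II's induced payoffs are 12, 20, 5, 9, so Player II commits to X. Subgame-perfect outcome: (D, X) with payoffs (17, 20).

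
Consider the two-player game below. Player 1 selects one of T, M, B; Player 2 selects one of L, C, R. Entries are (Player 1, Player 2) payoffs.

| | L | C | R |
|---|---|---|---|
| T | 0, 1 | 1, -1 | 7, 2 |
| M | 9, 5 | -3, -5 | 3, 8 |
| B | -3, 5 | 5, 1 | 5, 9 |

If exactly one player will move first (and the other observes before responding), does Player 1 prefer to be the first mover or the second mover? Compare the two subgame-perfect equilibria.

If Player 1 leads: Player 2's best replies are T→R, M→R, B→R; Player 1's induced payoffs 7, 3, 5; outcome (T, R), payoffs (7, 2).
If Player 2 leads: Player 1's best replies are L→M, C→B, R→T; Player 2's induced payoffs 5, 1, 2; outcome (M, L), payoffs (9, 5).
Player 1 gets 7 moving first and 9 moving second, so Player 1 prefers to move second.

second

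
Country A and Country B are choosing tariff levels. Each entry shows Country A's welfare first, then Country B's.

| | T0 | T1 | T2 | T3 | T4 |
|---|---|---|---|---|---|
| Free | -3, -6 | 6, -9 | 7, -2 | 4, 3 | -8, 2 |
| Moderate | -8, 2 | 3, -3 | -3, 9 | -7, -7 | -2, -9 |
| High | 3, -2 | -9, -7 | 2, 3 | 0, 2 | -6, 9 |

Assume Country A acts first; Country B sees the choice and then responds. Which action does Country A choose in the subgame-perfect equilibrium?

Country B best-responds to each possible Country A move:
- Free → Country B plays T3 (best of -6, -9, -2, 3, 2); Country A gets 4.
- Moderate → Country B plays T2 (best of 2, -3, 9, -7, -9); Country A gets -3.
- High → Country B plays T4 (best of -2, -7, 3, 2, 9); Country A gets -6.
Maximizing over 4, -3, -6, Country A chooses Free. Subgame-perfect outcome: (Free, T3) with payoffs (4, 3).

Free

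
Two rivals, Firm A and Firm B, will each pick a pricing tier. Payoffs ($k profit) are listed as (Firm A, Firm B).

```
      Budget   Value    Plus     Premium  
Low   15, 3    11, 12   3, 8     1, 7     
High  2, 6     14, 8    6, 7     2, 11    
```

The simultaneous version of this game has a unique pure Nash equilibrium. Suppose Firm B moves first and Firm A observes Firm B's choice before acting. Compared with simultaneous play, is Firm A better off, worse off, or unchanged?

unchanged

Backward induction with Firm B moving first.
- Budget: BR = Low, leader payoff 3.
- Value: BR = High, leader payoff 8.
- Plus: BR = High, leader payoff 7.
- Premium: BR = High, leader payoff 11.
Among 3, 8, 7, 11, the best is 11 at Premium. Subgame-perfect outcome: (High, Premium) with payoffs (2, 11).
Under simultaneous play:
Firm A's best replies: Budget→Low; Value→High; Plus→High; Premium→High.
Firm B's best replies: Low→Value; High→Premium.
The unique mutual best reply is (High, Premium), giving (2, 11).
Firm A earns 2 sequentially versus 2 at the Nash outcome: unchanged.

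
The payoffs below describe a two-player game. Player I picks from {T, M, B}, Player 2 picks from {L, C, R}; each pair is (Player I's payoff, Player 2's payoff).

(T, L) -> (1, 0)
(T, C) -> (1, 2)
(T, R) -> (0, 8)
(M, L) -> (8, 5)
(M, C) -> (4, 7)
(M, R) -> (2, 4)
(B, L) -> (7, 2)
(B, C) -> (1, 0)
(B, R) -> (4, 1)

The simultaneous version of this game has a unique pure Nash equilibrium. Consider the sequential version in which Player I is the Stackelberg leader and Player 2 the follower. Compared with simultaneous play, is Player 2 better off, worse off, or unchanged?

worse off

Solve by backward induction (Player I leads).
- T: Player 2 compares 0, 2, 8 and picks R; Player I would get 0.
- M: Player 2 compares 5, 7, 4 and picks C; Player I would get 4.
- B: Player 2 compares 2, 0, 1 and picks L; Player I would get 7.
Among 0, 4, 7, the best is 7 at B. Subgame-perfect outcome: (B, L) with payoffs (7, 2).
Now find the simultaneous Nash equilibrium.
Player I's best replies: L→M; C→M; R→B.
Player 2's best replies: T→R; M→C; B→L.
The unique mutual best reply is (M, C), giving (4, 7).
Player 2 earns 2 sequentially versus 7 at the Nash outcome: worse off.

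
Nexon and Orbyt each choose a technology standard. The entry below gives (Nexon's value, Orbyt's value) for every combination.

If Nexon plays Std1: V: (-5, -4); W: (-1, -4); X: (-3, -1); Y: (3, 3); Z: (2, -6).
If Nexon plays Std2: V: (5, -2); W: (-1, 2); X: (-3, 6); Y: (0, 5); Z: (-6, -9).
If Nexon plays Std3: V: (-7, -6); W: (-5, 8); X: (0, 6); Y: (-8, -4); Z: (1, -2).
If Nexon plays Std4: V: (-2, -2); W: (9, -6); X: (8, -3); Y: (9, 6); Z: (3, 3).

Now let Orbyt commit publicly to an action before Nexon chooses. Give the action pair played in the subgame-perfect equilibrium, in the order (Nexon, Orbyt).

(Std4, Y)

Solve by backward induction (Orbyt leads).
- V: Nexon compares -5, 5, -7, -2 and picks Std2; Orbyt would get -2.
- W: Nexon compares -1, -1, -5, 9 and picks Std4; Orbyt would get -6.
- X: Nexon compares -3, -3, 0, 8 and picks Std4; Orbyt would get -3.
- Y: Nexon compares 3, 0, -8, 9 and picks Std4; Orbyt would get 6.
- Z: Nexon compares 2, -6, 1, 3 and picks Std4; Orbyt would get 3.
Orbyt's induced payoffs are -2, -6, -3, 6, 3, so Orbyt commits to Y. Subgame-perfect outcome: (Std4, Y) with payoffs (9, 6).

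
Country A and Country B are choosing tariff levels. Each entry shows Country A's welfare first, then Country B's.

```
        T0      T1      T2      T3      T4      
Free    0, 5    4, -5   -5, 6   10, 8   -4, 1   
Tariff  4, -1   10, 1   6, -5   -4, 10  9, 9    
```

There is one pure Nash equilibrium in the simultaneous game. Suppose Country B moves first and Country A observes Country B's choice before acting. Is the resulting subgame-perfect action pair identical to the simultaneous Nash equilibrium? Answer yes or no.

no

Backward induction with Country B moving first.
- T0: BR = Tariff, leader payoff -1.
- T1: BR = Tariff, leader payoff 1.
- T2: BR = Tariff, leader payoff -5.
- T3: BR = Free, leader payoff 8.
- T4: BR = Tariff, leader payoff 9.
Among -1, 1, -5, 8, 9, the best is 9 at T4. Subgame-perfect outcome: (Tariff, T4) with payoffs (9, 9).
For the simultaneous game, intersect best replies.
Country A's best replies: T0→Tariff; T1→Tariff; T2→Tariff; T3→Free; T4→Tariff.
Country B's best replies: Free→T3; Tariff→T3.
The unique mutual best reply is (Free, T3), giving (10, 8).
Sequential outcome (Tariff, T4) differs from the Nash profile (Free, T3).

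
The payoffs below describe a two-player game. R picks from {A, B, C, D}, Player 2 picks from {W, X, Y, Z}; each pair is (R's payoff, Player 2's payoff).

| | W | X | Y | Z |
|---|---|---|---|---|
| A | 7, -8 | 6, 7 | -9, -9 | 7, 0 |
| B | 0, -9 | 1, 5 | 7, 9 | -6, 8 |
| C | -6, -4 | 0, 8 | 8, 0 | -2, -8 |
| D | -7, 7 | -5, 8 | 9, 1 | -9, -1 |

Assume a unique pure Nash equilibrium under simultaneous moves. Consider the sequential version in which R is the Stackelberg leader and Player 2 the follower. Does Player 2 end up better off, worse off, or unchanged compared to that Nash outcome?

Player 2 best-responds to each possible R move:
- A: Player 2 compares -8, 7, -9, 0 and picks X; R would get 6.
- B: Player 2 compares -9, 5, 9, 8 and picks Y; R would get 7.
- C: Player 2 compares -4, 8, 0, -8 and picks X; R would get 0.
- D: Player 2 compares 7, 8, 1, -1 and picks X; R would get -5.
Maximizing over 6, 7, 0, -5, R chooses B. Subgame-perfect outcome: (B, Y) with payoffs (7, 9).
For the simultaneous game, intersect best replies.
R's best replies: W→A; X→A; Y→D; Z→A.
Player 2's best replies: A→X; B→Y; C→X; D→X.
The unique mutual best reply is (A, X), giving (6, 7).
Player 2 earns 9 sequentially versus 7 at the Nash outcome: better off.

better off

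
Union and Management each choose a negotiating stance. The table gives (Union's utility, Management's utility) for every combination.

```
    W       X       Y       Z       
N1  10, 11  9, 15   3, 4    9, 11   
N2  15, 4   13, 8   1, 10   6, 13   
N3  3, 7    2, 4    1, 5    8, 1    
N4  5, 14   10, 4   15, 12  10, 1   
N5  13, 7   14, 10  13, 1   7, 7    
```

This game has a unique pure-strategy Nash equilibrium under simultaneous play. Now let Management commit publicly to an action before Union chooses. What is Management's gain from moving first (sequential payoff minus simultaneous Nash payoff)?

2

Solve by backward induction (Management leads).
- W → Union plays N2 (best of 10, 15, 3, 5, 13); Management gets 4.
- X → Union plays N5 (best of 9, 13, 2, 10, 14); Management gets 10.
- Y → Union plays N4 (best of 3, 1, 1, 15, 13); Management gets 12.
- Z → Union plays N4 (best of 9, 6, 8, 10, 7); Management gets 1.
Management's induced payoffs are 4, 10, 12, 1, so Management commits to Y. Subgame-perfect outcome: (N4, Y) with payoffs (15, 12).
Now find the simultaneous Nash equilibrium.
Union's best replies: W→N2; X→N5; Y→N4; Z→N4.
Management's best replies: N1→X; N2→Z; N3→W; N4→W; N5→X.
Only (N5, X) has each player best-responding; Nash payoffs (14, 10).
Management's commitment gain: 12 − 10 = 2.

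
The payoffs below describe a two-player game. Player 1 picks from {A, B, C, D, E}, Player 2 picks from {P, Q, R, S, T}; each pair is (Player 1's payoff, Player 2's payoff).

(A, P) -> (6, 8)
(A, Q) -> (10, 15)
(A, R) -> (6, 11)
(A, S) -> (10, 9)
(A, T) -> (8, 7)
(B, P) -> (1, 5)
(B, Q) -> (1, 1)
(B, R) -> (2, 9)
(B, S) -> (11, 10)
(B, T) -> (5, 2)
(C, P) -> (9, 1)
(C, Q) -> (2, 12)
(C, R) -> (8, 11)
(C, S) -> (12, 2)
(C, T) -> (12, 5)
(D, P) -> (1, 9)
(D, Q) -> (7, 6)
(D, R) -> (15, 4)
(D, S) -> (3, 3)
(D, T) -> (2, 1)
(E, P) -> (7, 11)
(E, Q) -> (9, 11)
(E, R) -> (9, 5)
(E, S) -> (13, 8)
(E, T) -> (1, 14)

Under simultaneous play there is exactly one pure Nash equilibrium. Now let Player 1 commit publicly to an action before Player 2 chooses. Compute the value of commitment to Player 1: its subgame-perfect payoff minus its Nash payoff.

Solve by backward induction (Player 1 leads).
- A → Player 2 plays Q (best of 8, 15, 11, 9, 7); Player 1 gets 10.
- B → Player 2 plays S (best of 5, 1, 9, 10, 2); Player 1 gets 11.
- C → Player 2 plays Q (best of 1, 12, 11, 2, 5); Player 1 gets 2.
- D → Player 2 plays P (best of 9, 6, 4, 3, 1); Player 1 gets 1.
- E → Player 2 plays T (best of 11, 11, 5, 8, 14); Player 1 gets 1.
Player 1's induced payoffs are 10, 11, 2, 1, 1, so Player 1 commits to B. Subgame-perfect outcome: (B, S) with payoffs (11, 10).
Now find the simultaneous Nash equilibrium.
Player 1's best replies: P→C; Q→A; R→D; S→E; T→C.
Player 2's best replies: A→Q; B→S; C→Q; D→P; E→T.
Only (A, Q) has each player best-responding; Nash payoffs (10, 15).
Player 1's commitment gain: 11 − 10 = 1.

1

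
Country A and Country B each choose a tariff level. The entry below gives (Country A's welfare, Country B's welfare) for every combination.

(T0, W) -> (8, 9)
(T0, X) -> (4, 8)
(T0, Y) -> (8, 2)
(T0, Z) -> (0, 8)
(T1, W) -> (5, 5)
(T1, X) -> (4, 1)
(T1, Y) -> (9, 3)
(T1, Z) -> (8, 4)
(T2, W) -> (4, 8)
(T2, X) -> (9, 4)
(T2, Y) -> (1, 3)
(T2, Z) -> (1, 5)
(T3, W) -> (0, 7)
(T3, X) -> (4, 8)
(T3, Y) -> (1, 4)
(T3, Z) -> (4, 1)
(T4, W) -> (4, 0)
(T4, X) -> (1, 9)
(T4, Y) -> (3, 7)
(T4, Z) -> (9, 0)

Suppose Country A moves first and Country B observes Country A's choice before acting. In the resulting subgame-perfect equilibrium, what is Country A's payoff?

Backward induction with Country A moving first.
- T0: Country B compares 9, 8, 2, 8 and picks W; Country A would get 8.
- T1: Country B compares 5, 1, 3, 4 and picks W; Country A would get 5.
- T2: Country B compares 8, 4, 3, 5 and picks W; Country A would get 4.
- T3: Country B compares 7, 8, 4, 1 and picks X; Country A would get 4.
- T4: Country B compares 0, 9, 7, 0 and picks X; Country A would get 1.
Among 8, 5, 4, 4, 1, the best is 8 at T0. Subgame-perfect outcome: (T0, W) with payoffs (8, 9).

8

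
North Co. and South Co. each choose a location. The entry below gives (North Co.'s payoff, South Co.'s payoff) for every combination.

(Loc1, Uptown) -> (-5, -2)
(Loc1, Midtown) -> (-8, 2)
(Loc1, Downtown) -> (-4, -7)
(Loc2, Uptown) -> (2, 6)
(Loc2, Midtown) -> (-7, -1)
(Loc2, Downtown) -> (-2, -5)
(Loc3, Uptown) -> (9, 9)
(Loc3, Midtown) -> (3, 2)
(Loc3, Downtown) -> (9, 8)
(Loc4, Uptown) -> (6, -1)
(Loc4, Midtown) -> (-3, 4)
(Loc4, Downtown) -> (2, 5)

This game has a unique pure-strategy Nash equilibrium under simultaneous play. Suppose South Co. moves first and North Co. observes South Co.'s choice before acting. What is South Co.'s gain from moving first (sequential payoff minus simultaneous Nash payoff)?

0

North Co. best-responds to each possible South Co. move:
- Uptown: BR = Loc3, leader payoff 9.
- Midtown: BR = Loc3, leader payoff 2.
- Downtown: BR = Loc3, leader payoff 8.
South Co.'s induced payoffs are 9, 2, 8, so South Co. commits to Uptown. Subgame-perfect outcome: (Loc3, Uptown) with payoffs (9, 9).
For the simultaneous game, intersect best replies.
North Co.'s best replies: Uptown→Loc3; Midtown→Loc3; Downtown→Loc3.
South Co.'s best replies: Loc1→Midtown; Loc2→Uptown; Loc3→Uptown; Loc4→Downtown.
Only (Loc3, Uptown) has each player best-responding; Nash payoffs (9, 9).
South Co.'s commitment gain: 9 − 9 = 0.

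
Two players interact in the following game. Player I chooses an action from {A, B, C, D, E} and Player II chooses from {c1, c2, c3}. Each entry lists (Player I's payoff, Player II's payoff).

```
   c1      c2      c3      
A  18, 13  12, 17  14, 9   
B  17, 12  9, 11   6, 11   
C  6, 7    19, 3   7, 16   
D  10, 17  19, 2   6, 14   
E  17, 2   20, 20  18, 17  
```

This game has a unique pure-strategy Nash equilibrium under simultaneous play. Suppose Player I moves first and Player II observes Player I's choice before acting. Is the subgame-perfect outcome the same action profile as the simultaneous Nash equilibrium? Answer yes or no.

yes

Work backward from Player II's decision.
- A: Player II compares 13, 17, 9 and picks c2; Player I would get 12.
- B: Player II compares 12, 11, 11 and picks c1; Player I would get 17.
- C: Player II compares 7, 3, 16 and picks c3; Player I would get 7.
- D: Player II compares 17, 2, 14 and picks c1; Player I would get 10.
- E: Player II compares 2, 20, 17 and picks c2; Player I would get 20.
Among 12, 17, 7, 10, 20, the best is 20 at E. Subgame-perfect outcome: (E, c2) with payoffs (20, 20).
For the simultaneous game, intersect best replies.
Player I's best replies: c1→A; c2→E; c3→E.
Player II's best replies: A→c2; B→c1; C→c3; D→c1; E→c2.
Only (E, c2) has each player best-responding; Nash payoffs (20, 20).
Sequential outcome (E, c2) coincides with the Nash profile (E, c2).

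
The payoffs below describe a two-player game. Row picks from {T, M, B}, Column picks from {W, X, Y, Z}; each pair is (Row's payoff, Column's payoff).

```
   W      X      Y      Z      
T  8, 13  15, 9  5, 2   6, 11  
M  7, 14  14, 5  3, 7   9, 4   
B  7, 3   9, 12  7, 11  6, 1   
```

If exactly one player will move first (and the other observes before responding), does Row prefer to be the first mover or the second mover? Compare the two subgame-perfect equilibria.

If Row leads: Column's best replies are T→W, M→W, B→X; Row's induced payoffs 8, 7, 9; outcome (B, X), payoffs (9, 12).
If Column leads: Row's best replies are W→T, X→T, Y→B, Z→M; Column's induced payoffs 13, 9, 11, 4; outcome (T, W), payoffs (8, 13).
Row gets 9 moving first and 8 moving second, so Row prefers to move first.

first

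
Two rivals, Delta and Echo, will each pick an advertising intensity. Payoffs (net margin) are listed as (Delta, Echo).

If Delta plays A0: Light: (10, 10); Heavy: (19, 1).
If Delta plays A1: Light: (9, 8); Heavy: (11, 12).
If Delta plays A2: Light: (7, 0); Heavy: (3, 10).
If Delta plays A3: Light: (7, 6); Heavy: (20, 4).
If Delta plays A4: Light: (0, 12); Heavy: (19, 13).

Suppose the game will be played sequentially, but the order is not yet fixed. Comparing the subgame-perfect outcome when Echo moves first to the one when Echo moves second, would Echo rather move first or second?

If Delta leads: Echo's best replies are A0→Light, A1→Heavy, A2→Heavy, A3→Light, A4→Heavy; Delta's induced payoffs 10, 11, 3, 7, 19; outcome (A4, Heavy), payoffs (19, 13).
If Echo leads: Delta's best replies are Light→A0, Heavy→A3; Echo's induced payoffs 10, 4; outcome (A0, Light), payoffs (10, 10).
Echo gets 10 moving first and 13 moving second, so Echo prefers to move second.

second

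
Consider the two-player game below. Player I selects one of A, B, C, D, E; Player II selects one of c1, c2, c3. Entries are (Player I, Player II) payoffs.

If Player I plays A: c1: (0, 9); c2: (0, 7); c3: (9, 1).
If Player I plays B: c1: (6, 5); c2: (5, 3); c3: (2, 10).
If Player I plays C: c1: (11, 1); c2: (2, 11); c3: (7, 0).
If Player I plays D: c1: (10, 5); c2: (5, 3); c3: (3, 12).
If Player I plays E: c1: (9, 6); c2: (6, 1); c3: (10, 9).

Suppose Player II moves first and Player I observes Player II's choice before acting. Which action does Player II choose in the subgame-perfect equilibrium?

Player I best-responds to each possible Player II move:
- c1 → Player I plays C (best of 0, 6, 11, 10, 9); Player II gets 1.
- c2 → Player I plays E (best of 0, 5, 2, 5, 6); Player II gets 1.
- c3 → Player I plays E (best of 9, 2, 7, 3, 10); Player II gets 9.
Among 1, 1, 9, the best is 9 at c3. Subgame-perfect outcome: (E, c3) with payoffs (10, 9).

c3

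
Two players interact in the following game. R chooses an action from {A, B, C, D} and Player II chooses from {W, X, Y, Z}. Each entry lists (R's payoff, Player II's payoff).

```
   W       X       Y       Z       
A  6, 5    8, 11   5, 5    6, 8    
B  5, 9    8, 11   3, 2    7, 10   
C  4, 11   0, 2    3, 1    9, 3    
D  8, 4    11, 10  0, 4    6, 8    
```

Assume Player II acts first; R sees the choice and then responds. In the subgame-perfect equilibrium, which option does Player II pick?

X

R best-responds to each possible Player II move:
- W: BR = D, leader payoff 4.
- X: BR = D, leader payoff 10.
- Y: BR = A, leader payoff 5.
- Z: BR = C, leader payoff 3.
Maximizing over 4, 10, 5, 3, Player II chooses X. Subgame-perfect outcome: (D, X) with payoffs (11, 10).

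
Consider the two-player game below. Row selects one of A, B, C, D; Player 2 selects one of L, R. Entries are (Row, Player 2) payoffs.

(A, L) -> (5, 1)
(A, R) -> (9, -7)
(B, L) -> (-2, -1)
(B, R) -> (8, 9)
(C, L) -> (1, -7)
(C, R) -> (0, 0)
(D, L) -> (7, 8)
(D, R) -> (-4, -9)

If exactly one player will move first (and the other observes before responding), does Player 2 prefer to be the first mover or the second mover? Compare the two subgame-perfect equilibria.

If Row leads: Player 2's best replies are A→L, B→R, C→R, D→L; Row's induced payoffs 5, 8, 0, 7; outcome (B, R), payoffs (8, 9).
If Player 2 leads: Row's best replies are L→D, R→A; Player 2's induced payoffs 8, -7; outcome (D, L), payoffs (7, 8).
Player 2 gets 8 moving first and 9 moving second, so Player 2 prefers to move second.

second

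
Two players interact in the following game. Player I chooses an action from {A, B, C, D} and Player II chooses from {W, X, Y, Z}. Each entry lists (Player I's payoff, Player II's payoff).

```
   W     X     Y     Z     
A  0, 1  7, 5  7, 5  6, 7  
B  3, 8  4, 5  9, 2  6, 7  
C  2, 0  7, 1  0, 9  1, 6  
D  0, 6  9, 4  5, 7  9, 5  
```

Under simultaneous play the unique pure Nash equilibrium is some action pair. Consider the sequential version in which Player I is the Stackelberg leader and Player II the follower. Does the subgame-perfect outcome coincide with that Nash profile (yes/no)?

no

Backward induction with Player I moving first.
- A: Player II compares 1, 5, 5, 7 and picks Z; Player I would get 6.
- B: Player II compares 8, 5, 2, 7 and picks W; Player I would get 3.
- C: Player II compares 0, 1, 9, 6 and picks Y; Player I would get 0.
- D: Player II compares 6, 4, 7, 5 and picks Y; Player I would get 5.
Maximizing over 6, 3, 0, 5, Player I chooses A. Subgame-perfect outcome: (A, Z) with payoffs (6, 7).
Now find the simultaneous Nash equilibrium.
Player I's best replies: W→B; X→D; Y→B; Z→D.
Player II's best replies: A→Z; B→W; C→Y; D→Y.
Only (B, W) has each player best-responding; Nash payoffs (3, 8).
Sequential outcome (A, Z) differs from the Nash profile (B, W).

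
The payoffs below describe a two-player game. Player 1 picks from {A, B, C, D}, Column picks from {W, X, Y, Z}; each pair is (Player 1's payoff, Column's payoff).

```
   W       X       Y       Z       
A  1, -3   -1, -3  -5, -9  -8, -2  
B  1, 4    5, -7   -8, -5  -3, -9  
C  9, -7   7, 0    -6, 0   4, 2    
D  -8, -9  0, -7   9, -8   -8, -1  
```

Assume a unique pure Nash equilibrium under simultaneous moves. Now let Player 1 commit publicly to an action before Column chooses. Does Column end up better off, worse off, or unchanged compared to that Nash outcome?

unchanged

Column best-responds to each possible Player 1 move:
- A → Column plays Z (best of -3, -3, -9, -2); Player 1 gets -8.
- B → Column plays W (best of 4, -7, -5, -9); Player 1 gets 1.
- C → Column plays Z (best of -7, 0, 0, 2); Player 1 gets 4.
- D → Column plays Z (best of -9, -7, -8, -1); Player 1 gets -8.
Player 1's induced payoffs are -8, 1, 4, -8, so Player 1 commits to C. Subgame-perfect outcome: (C, Z) with payoffs (4, 2).
For the simultaneous game, intersect best replies.
Player 1's best replies: W→C; X→C; Y→D; Z→C.
Column's best replies: A→Z; B→W; C→Z; D→Z.
The unique mutual best reply is (C, Z), giving (4, 2).
Column earns 2 sequentially versus 2 at the Nash outcome: unchanged.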